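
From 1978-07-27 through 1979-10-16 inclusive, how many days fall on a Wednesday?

63

1978-07-27 is a Thursday.
The range spans 447 days (inclusive of both endpoints).
447 = 7 × 63 + 6, so there are 63 full weeks plus 6 extra days.
Each full week contributes one Wednesday: 63 so far.
The 6 extra days are Thursday, Friday, Saturday, Sunday, Monday, Tuesday — none qualify.
Total: 63 + 0 = 63.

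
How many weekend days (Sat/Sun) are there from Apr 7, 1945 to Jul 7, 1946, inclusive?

Apr 7, 1945 is a Saturday.
From Apr 7, 1945 to Jul 7, 1946 is 457 days inclusive.
457 = 7 × 65 + 2, so there are 65 full weeks plus 2 extra days.
Each full week contributes 2 weekend days (Sat, Sun): 65 × 2 = 130.
The 2 extra days are Sat, Sun — 2 of them qualify.
Total: 130 + 2 = 132.

132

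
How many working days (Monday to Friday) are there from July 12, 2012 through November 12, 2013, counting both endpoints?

349 weekdays

July 12, 2012 is a Thursday.
The range spans 489 days (inclusive of both endpoints).
489 = 7 × 69 + 6, so there are 69 full weeks plus 6 extra days.
Each full week contributes 5 weekdays (Mon–Fri): 69 × 5 = 345.
The 6 extra days are Thursday, Friday, Saturday, Sunday, Monday, Tuesday — 4 of them qualify.
Total: 345 + 4 = 349.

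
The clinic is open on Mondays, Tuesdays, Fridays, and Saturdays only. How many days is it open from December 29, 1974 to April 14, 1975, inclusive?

61

December 29, 1974 is a Sunday.
That's 107 days from start to end, counting both.
107 = 7 × 15 + 2, so there are 15 full weeks plus 2 extra days.
Each full week contributes 4 days from the set (Mon, Tue, Fri, Sat): 15 × 4 = 60.
The 2 extra days are Sunday, Monday — 1 of them qualifies.
Total: 60 + 1 = 61.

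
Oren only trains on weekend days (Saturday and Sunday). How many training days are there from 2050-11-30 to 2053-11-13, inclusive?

2050-11-30 is a Wednesday.
The range spans 1080 days (inclusive of both endpoints).
1080 = 7 × 154 + 2, so there are 154 full weeks plus 2 extra days.
Each full week contributes 2 weekend days (Sat, Sun): 154 × 2 = 308.
The 2 extra days are Wed, Thu — none qualify.
Total: 308 + 0 = 308.

308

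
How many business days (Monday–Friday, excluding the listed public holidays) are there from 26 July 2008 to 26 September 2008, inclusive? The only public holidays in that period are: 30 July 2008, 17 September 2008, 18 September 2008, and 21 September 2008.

26 July 2008 is a Saturday.
From 26 July 2008 to 26 September 2008 is 63 days inclusive.
63 = 7 × 9, so the span is exactly 9 full weeks.
Each full week contributes 5 weekdays (Mon–Fri): 9 × 5 = 45.
Holidays: 30 July 2008 (Wed); 17 September 2008 (Wed); 18 September 2008 (Thu); 21 September 2008 (Sun).
3 of the 4 holidays fall on weekdays; the rest are weekends and were already excluded.
Business days: 45 − 3 = 42.

42 business days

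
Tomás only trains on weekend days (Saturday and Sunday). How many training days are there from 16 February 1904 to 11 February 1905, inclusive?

16 February 1904 is a Tuesday.
The range spans 362 days (inclusive of both endpoints).
362 = 7 × 51 + 5, so there are 51 full weeks plus 5 extra days.
Each full week contributes 2 weekend days (Sat, Sun): 51 × 2 = 102.
The 5 extra days are Tue, Wed, Thu, Fri, Sat — 1 of them qualifies.
Total: 102 + 1 = 103.

103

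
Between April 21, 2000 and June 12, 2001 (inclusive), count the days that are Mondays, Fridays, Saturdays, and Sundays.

240

April 21, 2000 is a Friday.
From April 21, 2000 to June 12, 2001 is 418 days inclusive.
418 = 7 × 59 + 5, so there are 59 full weeks plus 5 extra days.
Each full week contributes 4 days from the set (Mon, Fri, Sat, Sun): 59 × 4 = 236.
The 5 extra days are Friday, Saturday, Sunday, Monday, Tuesday — 4 of them qualify.
Total: 236 + 4 = 240.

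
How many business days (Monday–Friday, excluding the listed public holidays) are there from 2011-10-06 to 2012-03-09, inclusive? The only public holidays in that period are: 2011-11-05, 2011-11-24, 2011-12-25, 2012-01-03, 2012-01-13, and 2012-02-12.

2011-10-06 is a Thursday.
That's 156 days from start to end, counting both.
156 = 7 × 22 + 2, so there are 22 full weeks plus 2 extra days.
Each full week contributes 5 weekdays (Mon–Fri): 22 × 5 = 110.
The 2 extra days are Thursday, Friday — 2 of them qualify.
Total: 110 + 2 = 112.
Holidays: 2011-11-05 (Sat); 2011-11-24 (Thu); 2011-12-25 (Sun); 2012-01-03 (Tue); 2012-01-13 (Fri); 2012-02-12 (Sun).
3 of the 6 holidays fall on weekdays; the rest are weekends and were already excluded.
Business days: 112 − 3 = 109.

109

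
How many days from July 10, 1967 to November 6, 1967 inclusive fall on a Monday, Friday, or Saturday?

July 10, 1967 is a Monday.
That's 120 days from start to end, counting both.
120 = 7 × 17 + 1, so there are 17 full weeks plus 1 extra day.
Each full week contributes 3 days from the set (Mon, Fri, Sat): 17 × 3 = 51.
The 1 extra day is Monday — 1 of them qualifies.
Total: 51 + 1 = 52.

52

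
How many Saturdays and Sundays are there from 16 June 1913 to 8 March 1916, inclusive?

16 June 1913 is a Monday.
The range spans 997 days (inclusive of both endpoints).
997 = 7 × 142 + 3, so there are 142 full weeks plus 3 extra days.
Each full week contributes 2 weekend days (Sat, Sun): 142 × 2 = 284.
The 3 extra days are Monday, Tuesday, Wednesday — none qualify.
Total: 284 + 0 = 284.

284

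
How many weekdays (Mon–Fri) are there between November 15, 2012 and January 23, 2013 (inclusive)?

November 15, 2012 is a Thursday.
That's 70 days from start to end, counting both.
70 = 7 × 10, so the span is exactly 10 full weeks.
Each full week contributes 5 weekdays (Mon–Fri): 10 × 5 = 50.
Total: 50.

50 weekdays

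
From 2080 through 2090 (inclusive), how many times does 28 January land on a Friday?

2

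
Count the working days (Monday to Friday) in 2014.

1 January 2014 is a Wednesday.
The range spans 365 days (inclusive of both endpoints).
365 = 7 × 52 + 1, so there are 52 full weeks plus 1 extra day.
Each full week contributes 5 weekdays (Mon–Fri): 52 × 5 = 260.
The 1 extra day is Wed — 1 of them qualifies.
Total: 260 + 1 = 261.

261 weekdays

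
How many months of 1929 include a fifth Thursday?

A month has five Thursdays exactly when Thursday falls within its first (length − 28) days.
Jan: 31 days, starts Tue → 5 of Tue, Wed, Thu ✓
Feb: 28 days, starts Fri → 5 of (none)
Mar: 31 days, starts Fri → 5 of Fri, Sat, Sun
Apr: 30 days, starts Mon → 5 of Mon, Tue
May: 31 days, starts Wed → 5 of Wed, Thu, Fri ✓
Jun: 30 days, starts Sat → 5 of Sat, Sun
Jul: 31 days, starts Mon → 5 of Mon, Tue, Wed
Aug: 31 days, starts Thu → 5 of Thu, Fri, Sat ✓
Sep: 30 days, starts Sun → 5 of Sun, Mon
Oct: 31 days, starts Tue → 5 of Tue, Wed, Thu ✓
Nov: 30 days, starts Fri → 5 of Fri, Sat
Dec: 31 days, starts Sun → 5 of Sun, Mon, Tue
Months with five Thursdays: Jan, May, Aug, Oct.

4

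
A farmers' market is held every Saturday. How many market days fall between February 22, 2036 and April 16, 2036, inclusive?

February 22, 2036 is a Friday.
That's 55 days from start to end, counting both.
55 = 7 × 7 + 6, so there are 7 full weeks plus 6 extra days.
Each full week contributes one Saturday: 7 so far.
The 6 extra days are Friday, Saturday, Sunday, Monday, Tuesday, Wednesday — 1 of them qualifies.
Total: 7 + 1 = 8.

8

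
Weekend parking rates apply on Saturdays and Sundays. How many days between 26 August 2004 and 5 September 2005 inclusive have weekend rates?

26 August 2004 is a Thursday.
From 26 August 2004 to 5 September 2005 is 376 days inclusive.
376 = 7 × 53 + 5, so there are 53 full weeks plus 5 extra days.
Each full week contributes 2 weekend days (Sat, Sun): 53 × 2 = 106.
The 5 extra days are Thursday, Friday, Saturday, Sunday, Monday — 2 of them qualify.
Total: 106 + 2 = 108.

108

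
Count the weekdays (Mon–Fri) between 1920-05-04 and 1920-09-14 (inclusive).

1920-05-04 is a Tuesday.
That's 134 days from start to end, counting both.
134 = 7 × 19 + 1, so there are 19 full weeks plus 1 extra day.
Each full week contributes 5 weekdays (Mon–Fri): 19 × 5 = 95.
The 1 extra day is Tuesday — 1 of them qualifies.
Total: 95 + 1 = 96.

96 weekdays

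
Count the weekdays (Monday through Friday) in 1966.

Jan 1, 1966 is a Saturday.
The range spans 365 days (inclusive of both endpoints).
365 = 7 × 52 + 1, so there are 52 full weeks plus 1 extra day.
Each full week contributes 5 weekdays (Mon–Fri): 52 × 5 = 260.
The 1 extra day is Sat — none qualify.
Total: 260 + 0 = 260.

260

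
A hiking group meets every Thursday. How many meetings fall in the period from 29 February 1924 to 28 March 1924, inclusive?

29 February 1924 is a Friday.
That's 29 days from start to end, counting both.
29 = 7 × 4 + 1, so there are 4 full weeks plus 1 extra day.
Each full week contributes one Thursday: 4 so far.
The 1 extra day is Fri — none qualify.
Total: 4 + 0 = 4.

4 Thursdays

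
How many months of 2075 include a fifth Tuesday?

5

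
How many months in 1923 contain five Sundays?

A month has five Sundays exactly when Sunday falls within its first (length − 28) days.
Jan: 31 days, starts Mon → 5 of Mon, Tue, Wed
Feb: 28 days, starts Thu → 5 of (none)
Mar: 31 days, starts Thu → 5 of Thu, Fri, Sat
Apr: 30 days, starts Sun → 5 of Sun, Mon ✓
May: 31 days, starts Tue → 5 of Tue, Wed, Thu
Jun: 30 days, starts Fri → 5 of Fri, Sat
Jul: 31 days, starts Sun → 5 of Sun, Mon, Tue ✓
Aug: 31 days, starts Wed → 5 of Wed, Thu, Fri
Sep: 30 days, starts Sat → 5 of Sat, Sun ✓
Oct: 31 days, starts Mon → 5 of Mon, Tue, Wed
Nov: 30 days, starts Thu → 5 of Thu, Fri
Dec: 31 days, starts Sat → 5 of Sat, Sun, Mon ✓
Months with five Sundays: Apr, Jul, Sep, Dec.

4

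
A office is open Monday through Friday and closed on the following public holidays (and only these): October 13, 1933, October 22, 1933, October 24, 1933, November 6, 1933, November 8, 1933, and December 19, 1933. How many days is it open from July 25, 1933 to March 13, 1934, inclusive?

161

July 25, 1933 is a Tuesday.
That's 232 days from start to end, counting both.
232 = 7 × 33 + 1, so there are 33 full weeks plus 1 extra day.
Each full week contributes 5 weekdays (Mon–Fri): 33 × 5 = 165.
The 1 extra day is Tue — 1 of them qualifies.
Total: 165 + 1 = 166.
Holidays: October 13, 1933 (Fri); October 22, 1933 (Sun); October 24, 1933 (Tue); November 6, 1933 (Mon); November 8, 1933 (Wed); December 19, 1933 (Tue).
5 of the 6 holidays fall on weekdays; the rest are weekends and were already excluded.
Business days: 166 − 5 = 161.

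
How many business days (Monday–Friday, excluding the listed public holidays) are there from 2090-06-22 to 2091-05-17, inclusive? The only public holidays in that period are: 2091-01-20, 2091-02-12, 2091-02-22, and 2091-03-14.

233 business days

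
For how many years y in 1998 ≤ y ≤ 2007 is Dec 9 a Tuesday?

Day of week of December 9 in each year:
1998: Wed, 1999: Thu, 2000: Sat, 2001: Sun, 2002: Mon, 2003: Tue ✓, 2004: Thu, 2005: Fri, 2006: Sat, 2007: Sun
Tuesdays: 2003.

1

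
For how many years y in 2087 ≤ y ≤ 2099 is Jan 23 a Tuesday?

1

Day of week of January 23 in each year:
2087: Thu, 2088: Fri, 2089: Sun, 2090: Mon, 2091: Tue ✓, 2092: Wed, 2093: Fri, 2094: Sat, 2095: Sun, 2096: Mon, 2097: Wed, 2098: Thu, 2099: Fri
Tuesdays: 2091.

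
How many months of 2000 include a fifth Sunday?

A month has five Sundays exactly when Sunday falls within its first (length − 28) days.
Jan: 31 days, starts Sat → 5 of Sat, Sun, Mon ✓
Feb: 29 days, starts Tue → 5 of Tue
Mar: 31 days, starts Wed → 5 of Wed, Thu, Fri
Apr: 30 days, starts Sat → 5 of Sat, Sun ✓
May: 31 days, starts Mon → 5 of Mon, Tue, Wed
Jun: 30 days, starts Thu → 5 of Thu, Fri
Jul: 31 days, starts Sat → 5 of Sat, Sun, Mon ✓
Aug: 31 days, starts Tue → 5 of Tue, Wed, Thu
Sep: 30 days, starts Fri → 5 of Fri, Sat
Oct: 31 days, starts Sun → 5 of Sun, Mon, Tue ✓
Nov: 30 days, starts Wed → 5 of Wed, Thu
Dec: 31 days, starts Fri → 5 of Fri, Sat, Sun ✓
Months with five Sundays: Jan, Apr, Jul, Oct, Dec.

5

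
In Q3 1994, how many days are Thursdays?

July 1, 1994 is a Friday.
That's 92 days from start to end, counting both.
92 = 7 × 13 + 1, so there are 13 full weeks plus 1 extra day.
Each full week contributes one Thursday: 13 so far.
The 1 extra day is Friday — none qualify.
Total: 13 + 0 = 13.

13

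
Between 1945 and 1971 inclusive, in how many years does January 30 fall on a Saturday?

4

Day of week of January 30 in each year:
1945: Tue, 1946: Wed, 1947: Thu, 1948: Fri, 1949: Sun, 1950: Mon, 1951: Tue, 1952: Wed, 1953: Fri, 1954: Sat ✓, 1955: Sun, 1956: Mon, 1957: Wed, 1958: Thu, 1959: Fri, 1960: Sat ✓, 1961: Mon, 1962: Tue, 1963: Wed, 1964: Thu, 1965: Sat ✓, 1966: Sun, 1967: Mon, 1968: Tue, 1969: Thu, 1970: Fri, 1971: Sat ✓
Saturdays: 1954, 1960, 1965, 1971.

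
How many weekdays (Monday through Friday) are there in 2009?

Jan 1, 2009 is a Thursday.
The range spans 365 days (inclusive of both endpoints).
365 = 7 × 52 + 1, so there are 52 full weeks plus 1 extra day.
Each full week contributes 5 weekdays (Mon–Fri): 52 × 5 = 260.
The 1 extra day is Thu — 1 of them qualifies.
Total: 260 + 1 = 261.

261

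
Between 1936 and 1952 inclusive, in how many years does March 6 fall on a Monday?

Day of week of March 6 in each year:
1936: Fri, 1937: Sat, 1938: Sun, 1939: Mon ✓, 1940: Wed, 1941: Thu, 1942: Fri, 1943: Sat, 1944: Mon ✓, 1945: Tue, 1946: Wed, 1947: Thu, 1948: Sat, 1949: Sun, 1950: Mon ✓, 1951: Tue, 1952: Thu
Mondays: 1939, 1944, 1950.

3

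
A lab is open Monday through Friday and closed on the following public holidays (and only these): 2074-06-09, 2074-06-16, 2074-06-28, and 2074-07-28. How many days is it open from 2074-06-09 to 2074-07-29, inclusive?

34 working days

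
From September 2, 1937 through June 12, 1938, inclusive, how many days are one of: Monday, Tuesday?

September 2, 1937 is a Thursday.
From September 2, 1937 to June 12, 1938 is 284 days inclusive.
284 = 7 × 40 + 4, so there are 40 full weeks plus 4 extra days.
Each full week contributes 2 days from the set (Mon, Tue): 40 × 2 = 80.
The 4 extra days are Thursday, Friday, Saturday, Sunday — none qualify.
Total: 80 + 0 = 80.

80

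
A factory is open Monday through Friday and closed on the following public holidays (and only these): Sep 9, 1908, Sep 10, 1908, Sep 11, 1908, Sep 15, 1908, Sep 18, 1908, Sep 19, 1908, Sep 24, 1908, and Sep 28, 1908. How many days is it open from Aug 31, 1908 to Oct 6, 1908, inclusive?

Aug 31, 1908 is a Monday.
The range spans 37 days (inclusive of both endpoints).
37 = 7 × 5 + 2, so there are 5 full weeks plus 2 extra days.
Each full week contributes 5 weekdays (Mon–Fri): 5 × 5 = 25.
The 2 extra days are Mon, Tue — 2 of them qualify.
Total: 25 + 2 = 27.
Holidays: Sep 9, 1908 (Wed); Sep 10, 1908 (Thu); Sep 11, 1908 (Fri); Sep 15, 1908 (Tue); Sep 18, 1908 (Fri); Sep 19, 1908 (Sat); Sep 24, 1908 (Thu); Sep 28, 1908 (Mon).
7 of the 8 holidays fall on weekdays; the rest are weekends and were already excluded.
Business days: 27 − 7 = 20.

20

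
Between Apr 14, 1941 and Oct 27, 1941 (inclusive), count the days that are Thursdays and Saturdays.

56

Apr 14, 1941 is a Monday.
From Apr 14, 1941 to Oct 27, 1941 is 197 days inclusive.
197 = 7 × 28 + 1, so there are 28 full weeks plus 1 extra day.
Each full week contributes 2 days from the set (Thu, Sat): 28 × 2 = 56.
The 1 extra day is Monday — none qualify.
Total: 56 + 0 = 56.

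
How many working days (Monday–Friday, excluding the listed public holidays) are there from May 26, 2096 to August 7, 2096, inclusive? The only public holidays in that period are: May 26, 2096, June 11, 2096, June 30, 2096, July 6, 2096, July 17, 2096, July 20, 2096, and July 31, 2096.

47

May 26, 2096 is a Saturday.
The range spans 74 days (inclusive of both endpoints).
74 = 7 × 10 + 4, so there are 10 full weeks plus 4 extra days.
Each full week contributes 5 weekdays (Mon–Fri): 10 × 5 = 50.
The 4 extra days are Saturday, Sunday, Monday, Tuesday — 2 of them qualify.
Total: 50 + 2 = 52.
Holidays: May 26, 2096 (Sat); June 11, 2096 (Mon); June 30, 2096 (Sat); July 6, 2096 (Fri); July 17, 2096 (Tue); July 20, 2096 (Fri); July 31, 2096 (Tue).
5 of the 7 holidays fall on weekdays; the rest are weekends and were already excluded.
Business days: 52 − 5 = 47.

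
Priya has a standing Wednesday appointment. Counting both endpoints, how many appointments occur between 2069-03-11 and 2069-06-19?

2069-03-11 is a Monday.
The range spans 101 days (inclusive of both endpoints).
101 = 7 × 14 + 3, so there are 14 full weeks plus 3 extra days.
Each full week contributes one Wednesday: 14 so far.
The 3 extra days are Monday, Tuesday, Wednesday — 1 of them qualifies.
Total: 14 + 1 = 15.

15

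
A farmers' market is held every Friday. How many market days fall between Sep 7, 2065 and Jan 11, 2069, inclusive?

Sep 7, 2065 is a Monday.
From Sep 7, 2065 to Jan 11, 2069 is 1223 days inclusive.
1223 = 7 × 174 + 5, so there are 174 full weeks plus 5 extra days.
Each full week contributes one Friday: 174 so far.
The 5 extra days are Mon, Tue, Wed, Thu, Fri — 1 of them qualifies.
Total: 174 + 1 = 175.

175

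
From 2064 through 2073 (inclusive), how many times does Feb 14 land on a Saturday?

2

Day of week of February 14 in each year:
2064: Thu, 2065: Sat ✓, 2066: Sun, 2067: Mon, 2068: Tue, 2069: Thu, 2070: Fri, 2071: Sat ✓, 2072: Sun, 2073: Tue
Saturdays: 2065, 2071.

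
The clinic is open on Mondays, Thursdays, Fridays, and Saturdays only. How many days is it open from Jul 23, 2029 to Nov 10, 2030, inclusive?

Jul 23, 2029 is a Monday.
From Jul 23, 2029 to Nov 10, 2030 is 476 days inclusive.
476 = 7 × 68, so the span is exactly 68 full weeks.
Each full week contributes 4 days from the set (Mon, Thu, Fri, Sat): 68 × 4 = 272.
Total: 272.

272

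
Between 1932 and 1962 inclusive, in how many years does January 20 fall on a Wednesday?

Day of week of January 20 in each year:
1932: Wed ✓, 1933: Fri, 1934: Sat, 1935: Sun, 1936: Mon, 1937: Wed ✓, 1938: Thu, 1939: Fri, 1940: Sat, 1941: Mon, 1942: Tue, 1943: Wed ✓, 1944: Thu, 1945: Sat, 1946: Sun, 1947: Mon, 1948: Tue, 1949: Thu, 1950: Fri, 1951: Sat, 1952: Sun, 1953: Tue, 1954: Wed ✓, 1955: Thu, 1956: Fri, 1957: Sun, 1958: Mon, 1959: Tue, 1960: Wed ✓, 1961: Fri, 1962: Sat
Wednesdays: 1932, 1937, 1943, 1954, 1960.

5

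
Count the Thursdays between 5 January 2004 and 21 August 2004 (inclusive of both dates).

5 January 2004 is a Monday.
That's 230 days from start to end, counting both.
230 = 7 × 32 + 6, so there are 32 full weeks plus 6 extra days.
Each full week contributes one Thursday: 32 so far.
The 6 extra days are Mon, Tue, Wed, Thu, Fri, Sat — 1 of them qualifies.
Total: 32 + 1 = 33.

33 Thursdays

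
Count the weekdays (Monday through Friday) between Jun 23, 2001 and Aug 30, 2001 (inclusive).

49 weekdays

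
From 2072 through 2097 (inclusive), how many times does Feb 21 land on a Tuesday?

4

Day of week of February 21 in each year:
2072: Sun, 2073: Tue ✓, 2074: Wed, 2075: Thu, 2076: Fri, 2077: Sun, 2078: Mon, 2079: Tue ✓, 2080: Wed, 2081: Fri, 2082: Sat, 2083: Sun, 2084: Mon, 2085: Wed, 2086: Thu, 2087: Fri, 2088: Sat, 2089: Mon, 2090: Tue ✓, 2091: Wed, 2092: Thu, 2093: Sat, 2094: Sun, 2095: Mon, 2096: Tue ✓, 2097: Thu
Tuesdays: 2073, 2079, 2090, 2096.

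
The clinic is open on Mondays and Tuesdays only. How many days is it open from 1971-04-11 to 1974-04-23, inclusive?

318

1971-04-11 is a Sunday.
The range spans 1109 days (inclusive of both endpoints).
1109 = 7 × 158 + 3, so there are 158 full weeks plus 3 extra days.
Each full week contributes 2 days from the set (Mon, Tue): 158 × 2 = 316.
The 3 extra days are Sunday, Monday, Tuesday — 2 of them qualify.
Total: 316 + 2 = 318.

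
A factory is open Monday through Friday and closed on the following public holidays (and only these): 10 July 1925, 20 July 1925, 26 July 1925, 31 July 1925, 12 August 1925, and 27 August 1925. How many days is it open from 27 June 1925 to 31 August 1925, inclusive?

41

27 June 1925 is a Saturday.
That's 66 days from start to end, counting both.
66 = 7 × 9 + 3, so there are 9 full weeks plus 3 extra days.
Each full week contributes 5 weekdays (Mon–Fri): 9 × 5 = 45.
The 3 extra days are Saturday, Sunday, Monday — 1 of them qualifies.
Total: 45 + 1 = 46.
Holidays: 10 July 1925 (Fri); 20 July 1925 (Mon); 26 July 1925 (Sun); 31 July 1925 (Fri); 12 August 1925 (Wed); 27 August 1925 (Thu).
5 of the 6 holidays fall on weekdays; the rest are weekends and were already excluded.
Business days: 46 − 5 = 41.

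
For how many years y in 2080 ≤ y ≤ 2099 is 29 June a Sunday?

4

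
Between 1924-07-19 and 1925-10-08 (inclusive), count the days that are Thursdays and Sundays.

1924-07-19 is a Saturday.
From 1924-07-19 to 1925-10-08 is 447 days inclusive.
447 = 7 × 63 + 6, so there are 63 full weeks plus 6 extra days.
Each full week contributes 2 days from the set (Thu, Sun): 63 × 2 = 126.
The 6 extra days are Saturday, Sunday, Monday, Tuesday, Wednesday, Thursday — 2 of them qualify.
Total: 126 + 2 = 128.

128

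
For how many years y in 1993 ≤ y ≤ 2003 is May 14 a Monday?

1

Day of week of May 14 in each year:
1993: Fri, 1994: Sat, 1995: Sun, 1996: Tue, 1997: Wed, 1998: Thu, 1999: Fri, 2000: Sun, 2001: Mon ✓, 2002: Tue, 2003: Wed
Mondays: 2001.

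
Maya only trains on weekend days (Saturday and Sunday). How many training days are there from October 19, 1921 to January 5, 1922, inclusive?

October 19, 1921 is a Wednesday.
The range spans 79 days (inclusive of both endpoints).
79 = 7 × 11 + 2, so there are 11 full weeks plus 2 extra days.
Each full week contributes 2 weekend days (Sat, Sun): 11 × 2 = 22.
The 2 extra days are Wednesday, Thursday — none qualify.
Total: 22 + 0 = 22.

22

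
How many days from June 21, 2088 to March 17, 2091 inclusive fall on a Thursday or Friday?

286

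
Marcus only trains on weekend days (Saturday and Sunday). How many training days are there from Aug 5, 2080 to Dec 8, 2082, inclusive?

Aug 5, 2080 is a Monday.
That's 856 days from start to end, counting both.
856 = 7 × 122 + 2, so there are 122 full weeks plus 2 extra days.
Each full week contributes 2 weekend days (Sat, Sun): 122 × 2 = 244.
The 2 extra days are Monday, Tuesday — none qualify.
Total: 244 + 0 = 244.

244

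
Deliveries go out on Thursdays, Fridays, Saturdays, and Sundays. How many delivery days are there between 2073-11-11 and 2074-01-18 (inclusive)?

2073-11-11 is a Saturday.
The range spans 69 days (inclusive of both endpoints).
69 = 7 × 9 + 6, so there are 9 full weeks plus 6 extra days.
Each full week contributes 4 days from the set (Thu, Fri, Sat, Sun): 9 × 4 = 36.
The 6 extra days are Saturday, Sunday, Monday, Tuesday, Wednesday, Thursday — 3 of them qualify.
Total: 36 + 3 = 39.

39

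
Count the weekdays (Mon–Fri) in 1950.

1 January 1950 is a Sunday.
From 1 January 1950 to 31 December 1950 is 365 days inclusive.
365 = 7 × 52 + 1, so there are 52 full weeks plus 1 extra day.
Each full week contributes 5 weekdays (Mon–Fri): 52 × 5 = 260.
The 1 extra day is Sun — none qualify.
Total: 260 + 0 = 260.

260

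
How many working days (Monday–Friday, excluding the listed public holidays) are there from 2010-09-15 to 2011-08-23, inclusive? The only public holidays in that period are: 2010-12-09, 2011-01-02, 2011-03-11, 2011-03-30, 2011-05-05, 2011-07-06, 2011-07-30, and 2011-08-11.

2010-09-15 is a Wednesday.
From 2010-09-15 to 2011-08-23 is 343 days inclusive.
343 = 7 × 49, so the span is exactly 49 full weeks.
Each full week contributes 5 weekdays (Mon–Fri): 49 × 5 = 245.
Total: 245.
Holidays: 2010-12-09 (Thu); 2011-01-02 (Sun); 2011-03-11 (Fri); 2011-03-30 (Wed); 2011-05-05 (Thu); 2011-07-06 (Wed); 2011-07-30 (Sat); 2011-08-11 (Thu).
6 of the 8 holidays fall on weekdays; the rest are weekends and were already excluded.
Business days: 245 − 6 = 239.

239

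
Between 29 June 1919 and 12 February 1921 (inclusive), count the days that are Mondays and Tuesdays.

29 June 1919 is a Sunday.
That's 595 days from start to end, counting both.
595 = 7 × 85, so the span is exactly 85 full weeks.
Each full week contributes 2 days from the set (Mon, Tue): 85 × 2 = 170.
Total: 170.

170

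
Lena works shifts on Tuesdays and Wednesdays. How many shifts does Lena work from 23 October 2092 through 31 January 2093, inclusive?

23 October 2092 is a Thursday.
From 23 October 2092 to 31 January 2093 is 101 days inclusive.
101 = 7 × 14 + 3, so there are 14 full weeks plus 3 extra days.
Each full week contributes 2 days from the set (Tue, Wed): 14 × 2 = 28.
The 3 extra days are Thursday, Friday, Saturday — none qualify.
Total: 28 + 0 = 28.

28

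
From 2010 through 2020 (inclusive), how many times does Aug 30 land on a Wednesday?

1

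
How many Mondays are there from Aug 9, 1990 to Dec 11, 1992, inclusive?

Aug 9, 1990 is a Thursday.
The range spans 856 days (inclusive of both endpoints).
856 = 7 × 122 + 2, so there are 122 full weeks plus 2 extra days.
Each full week contributes one Monday: 122 so far.
The 2 extra days are Thursday, Friday — none qualify.
Total: 122 + 0 = 122.

122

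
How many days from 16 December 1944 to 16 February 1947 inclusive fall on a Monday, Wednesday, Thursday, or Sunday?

16 December 1944 is a Saturday.
From 16 December 1944 to 16 February 1947 is 793 days inclusive.
793 = 7 × 113 + 2, so there are 113 full weeks plus 2 extra days.
Each full week contributes 4 days from the set (Mon, Wed, Thu, Sun): 113 × 4 = 452.
The 2 extra days are Sat, Sun — 1 of them qualifies.
Total: 452 + 1 = 453.

453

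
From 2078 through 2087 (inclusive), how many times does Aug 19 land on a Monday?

2

Day of week of August 19 in each year:
2078: Fri, 2079: Sat, 2080: Mon ✓, 2081: Tue, 2082: Wed, 2083: Thu, 2084: Sat, 2085: Sun, 2086: Mon ✓, 2087: Tue
Mondays: 2080, 2086.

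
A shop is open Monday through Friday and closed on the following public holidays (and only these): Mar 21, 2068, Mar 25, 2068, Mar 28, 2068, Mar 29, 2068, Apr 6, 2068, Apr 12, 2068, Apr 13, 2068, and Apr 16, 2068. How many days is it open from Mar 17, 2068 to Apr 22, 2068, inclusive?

18

Mar 17, 2068 is a Saturday.
The range spans 37 days (inclusive of both endpoints).
37 = 7 × 5 + 2, so there are 5 full weeks plus 2 extra days.
Each full week contributes 5 weekdays (Mon–Fri): 5 × 5 = 25.
The 2 extra days are Sat, Sun — none qualify.
Total: 25 + 0 = 25.
Holidays: Mar 21, 2068 (Wed); Mar 25, 2068 (Sun); Mar 28, 2068 (Wed); Mar 29, 2068 (Thu); Apr 6, 2068 (Fri); Apr 12, 2068 (Thu); Apr 13, 2068 (Fri); Apr 16, 2068 (Mon).
7 of the 8 holidays fall on weekdays; the rest are weekends and were already excluded.
Business days: 25 − 7 = 18.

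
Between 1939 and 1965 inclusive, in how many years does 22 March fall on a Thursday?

4

Day of week of March 22 in each year:
1939: Wed, 1940: Fri, 1941: Sat, 1942: Sun, 1943: Mon, 1944: Wed, 1945: Thu ✓, 1946: Fri, 1947: Sat, 1948: Mon, 1949: Tue, 1950: Wed, 1951: Thu ✓, 1952: Sat, 1953: Sun, 1954: Mon, 1955: Tue, 1956: Thu ✓, 1957: Fri, 1958: Sat, 1959: Sun, 1960: Tue, 1961: Wed, 1962: Thu ✓, 1963: Fri, 1964: Sun, 1965: Mon
Thursdays: 1945, 1951, 1956, 1962.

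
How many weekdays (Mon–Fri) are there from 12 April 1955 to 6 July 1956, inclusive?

12 April 1955 is a Tuesday.
That's 452 days from start to end, counting both.
452 = 7 × 64 + 4, so there are 64 full weeks plus 4 extra days.
Each full week contributes 5 weekdays (Mon–Fri): 64 × 5 = 320.
The 4 extra days are Tuesday, Wednesday, Thursday, Friday — 4 of them qualify.
Total: 320 + 4 = 324.

324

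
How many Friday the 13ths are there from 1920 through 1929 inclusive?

Friday-the-13ths by year:
1920: Feb, Aug
1921: May
1922: Jan, Oct
1923: Apr, Jul
1924: Jun
1925: Feb, Mar, Nov
1926: Aug
1927: May
1928: Jan, Apr, Jul
1929: Sep, Dec

18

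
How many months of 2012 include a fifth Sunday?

5

A month has five Sundays exactly when Sunday falls within its first (length − 28) days.
Jan: 31 days, starts Sun → 5 of Sun, Mon, Tue ✓
Feb: 29 days, starts Wed → 5 of Wed
Mar: 31 days, starts Thu → 5 of Thu, Fri, Sat
Apr: 30 days, starts Sun → 5 of Sun, Mon ✓
May: 31 days, starts Tue → 5 of Tue, Wed, Thu
Jun: 30 days, starts Fri → 5 of Fri, Sat
Jul: 31 days, starts Sun → 5 of Sun, Mon, Tue ✓
Aug: 31 days, starts Wed → 5 of Wed, Thu, Fri
Sep: 30 days, starts Sat → 5 of Sat, Sun ✓
Oct: 31 days, starts Mon → 5 of Mon, Tue, Wed
Nov: 30 days, starts Thu → 5 of Thu, Fri
Dec: 31 days, starts Sat → 5 of Sat, Sun, Mon ✓
Months with five Sundays: Jan, Apr, Jul, Sep, Dec.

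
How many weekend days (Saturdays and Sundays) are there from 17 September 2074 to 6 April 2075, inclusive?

57

17 September 2074 is a Monday.
That's 202 days from start to end, counting both.
202 = 7 × 28 + 6, so there are 28 full weeks plus 6 extra days.
Each full week contributes 2 weekend days (Sat, Sun): 28 × 2 = 56.
The 6 extra days are Monday, Tuesday, Wednesday, Thursday, Friday, Saturday — 1 of them qualifies.
Total: 56 + 1 = 57.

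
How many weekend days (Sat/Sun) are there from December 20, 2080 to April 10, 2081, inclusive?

December 20, 2080 is a Friday.
From December 20, 2080 to April 10, 2081 is 112 days inclusive.
112 = 7 × 16, so the span is exactly 16 full weeks.
Each full week contributes 2 weekend days (Sat, Sun): 16 × 2 = 32.

32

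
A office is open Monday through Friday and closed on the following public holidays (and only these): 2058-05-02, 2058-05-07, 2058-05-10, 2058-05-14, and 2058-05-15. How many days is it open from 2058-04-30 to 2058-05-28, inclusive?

2058-04-30 is a Tuesday.
That's 29 days from start to end, counting both.
29 = 7 × 4 + 1, so there are 4 full weeks plus 1 extra day.
Each full week contributes 5 weekdays (Mon–Fri): 4 × 5 = 20.
The 1 extra day is Tuesday — 1 of them qualifies.
Total: 20 + 1 = 21.
Holidays: 2058-05-02 (Thu); 2058-05-07 (Tue); 2058-05-10 (Fri); 2058-05-14 (Tue); 2058-05-15 (Wed).
All 5 holidays fall on weekdays, so subtract 5.
Business days: 21 − 5 = 16.

16 business days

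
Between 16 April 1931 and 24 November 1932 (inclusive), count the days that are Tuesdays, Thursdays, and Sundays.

16 April 1931 is a Thursday.
That's 589 days from start to end, counting both.
589 = 7 × 84 + 1, so there are 84 full weeks plus 1 extra day.
Each full week contributes 3 days from the set (Tue, Thu, Sun): 84 × 3 = 252.
The 1 extra day is Thursday — 1 of them qualifies.
Total: 252 + 1 = 253.

253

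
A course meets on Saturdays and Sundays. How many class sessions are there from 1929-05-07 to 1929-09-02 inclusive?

1929-05-07 is a Tuesday.
The range spans 119 days (inclusive of both endpoints).
119 = 7 × 17, so the span is exactly 17 full weeks.
Each full week contributes 2 days from the set (Sat, Sun): 17 × 2 = 34.

34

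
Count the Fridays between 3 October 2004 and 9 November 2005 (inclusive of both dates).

3 October 2004 is a Sunday.
That's 403 days from start to end, counting both.
403 = 7 × 57 + 4, so there are 57 full weeks plus 4 extra days.
Each full week contributes one Friday: 57 so far.
The 4 extra days are Sunday, Monday, Tuesday, Wednesday — none qualify.
Total: 57 + 0 = 57.

57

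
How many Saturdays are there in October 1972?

4

October 1, 1972 is a Sunday.
That's 31 days from start to end, counting both.
31 = 7 × 4 + 3, so there are 4 full weeks plus 3 extra days.
Each full week contributes one Saturday: 4 so far.
The 3 extra days are Sunday, Monday, Tuesday — none qualify.
Total: 4 + 0 = 4.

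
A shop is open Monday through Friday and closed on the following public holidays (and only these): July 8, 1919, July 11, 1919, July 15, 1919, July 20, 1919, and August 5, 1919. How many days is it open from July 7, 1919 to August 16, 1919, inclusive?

26

July 7, 1919 is a Monday.
The range spans 41 days (inclusive of both endpoints).
41 = 7 × 5 + 6, so there are 5 full weeks plus 6 extra days.
Each full week contributes 5 weekdays (Mon–Fri): 5 × 5 = 25.
The 6 extra days are Mon, Tue, Wed, Thu, Fri, Sat — 5 of them qualify.
Total: 25 + 5 = 30.
Holidays: July 8, 1919 (Tue); July 11, 1919 (Fri); July 15, 1919 (Tue); July 20, 1919 (Sun); August 5, 1919 (Tue).
4 of the 5 holidays fall on weekdays; the rest are weekends and were already excluded.
Business days: 30 − 4 = 26.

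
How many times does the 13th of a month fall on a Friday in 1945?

2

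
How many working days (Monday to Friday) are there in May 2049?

21

May 1, 2049 is a Saturday.
The range spans 31 days (inclusive of both endpoints).
31 = 7 × 4 + 3, so there are 4 full weeks plus 3 extra days.
Each full week contributes 5 weekdays (Mon–Fri): 4 × 5 = 20.
The 3 extra days are Saturday, Sunday, Monday — 1 of them qualifies.
Total: 20 + 1 = 21.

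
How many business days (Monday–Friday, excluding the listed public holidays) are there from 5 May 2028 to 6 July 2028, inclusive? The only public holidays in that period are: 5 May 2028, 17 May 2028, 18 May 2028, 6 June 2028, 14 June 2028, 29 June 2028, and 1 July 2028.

39

5 May 2028 is a Friday.
The range spans 63 days (inclusive of both endpoints).
63 = 7 × 9, so the span is exactly 9 full weeks.
Each full week contributes 5 weekdays (Mon–Fri): 9 × 5 = 45.
Holidays: 5 May 2028 (Fri); 17 May 2028 (Wed); 18 May 2028 (Thu); 6 June 2028 (Tue); 14 June 2028 (Wed); 29 June 2028 (Thu); 1 July 2028 (Sat).
6 of the 7 holidays fall on weekdays; the rest are weekends and were already excluded.
Business days: 45 − 6 = 39.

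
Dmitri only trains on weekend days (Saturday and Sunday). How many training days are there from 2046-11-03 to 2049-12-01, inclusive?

2046-11-03 is a Saturday.
That's 1125 days from start to end, counting both.
1125 = 7 × 160 + 5, so there are 160 full weeks plus 5 extra days.
Each full week contributes 2 weekend days (Sat, Sun): 160 × 2 = 320.
The 5 extra days are Saturday, Sunday, Monday, Tuesday, Wednesday — 2 of them qualify.
Total: 320 + 2 = 322.

322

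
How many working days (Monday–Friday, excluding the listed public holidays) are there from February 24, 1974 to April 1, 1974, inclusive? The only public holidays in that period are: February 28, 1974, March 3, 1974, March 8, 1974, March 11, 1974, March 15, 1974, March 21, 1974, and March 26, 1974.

February 24, 1974 is a Sunday.
From February 24, 1974 to April 1, 1974 is 37 days inclusive.
37 = 7 × 5 + 2, so there are 5 full weeks plus 2 extra days.
Each full week contributes 5 weekdays (Mon–Fri): 5 × 5 = 25.
The 2 extra days are Sunday, Monday — 1 of them qualifies.
Total: 25 + 1 = 26.
Holidays: February 28, 1974 (Thu); March 3, 1974 (Sun); March 8, 1974 (Fri); March 11, 1974 (Mon); March 15, 1974 (Fri); March 21, 1974 (Thu); March 26, 1974 (Tue).
6 of the 7 holidays fall on weekdays; the rest are weekends and were already excluded.
Business days: 26 − 6 = 20.

20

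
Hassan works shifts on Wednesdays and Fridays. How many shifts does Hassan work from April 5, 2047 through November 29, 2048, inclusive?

April 5, 2047 is a Friday.
From April 5, 2047 to November 29, 2048 is 605 days inclusive.
605 = 7 × 86 + 3, so there are 86 full weeks plus 3 extra days.
Each full week contributes 2 days from the set (Wed, Fri): 86 × 2 = 172.
The 3 extra days are Fri, Sat, Sun — 1 of them qualifies.
Total: 172 + 1 = 173.

173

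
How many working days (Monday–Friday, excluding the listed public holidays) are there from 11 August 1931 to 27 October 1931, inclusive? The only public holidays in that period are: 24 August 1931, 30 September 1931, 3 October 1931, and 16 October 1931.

11 August 1931 is a Tuesday.
That's 78 days from start to end, counting both.
78 = 7 × 11 + 1, so there are 11 full weeks plus 1 extra day.
Each full week contributes 5 weekdays (Mon–Fri): 11 × 5 = 55.
The 1 extra day is Tuesday — 1 of them qualifies.
Total: 55 + 1 = 56.
Holidays: 24 August 1931 (Mon); 30 September 1931 (Wed); 3 October 1931 (Sat); 16 October 1931 (Fri).
3 of the 4 holidays fall on weekdays; the rest are weekends and were already excluded.
Business days: 56 − 3 = 53.

53 working days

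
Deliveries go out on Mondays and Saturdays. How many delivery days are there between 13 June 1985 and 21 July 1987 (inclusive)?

220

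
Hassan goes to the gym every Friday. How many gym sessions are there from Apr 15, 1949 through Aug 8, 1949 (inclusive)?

17

Apr 15, 1949 is a Friday.
That's 116 days from start to end, counting both.
116 = 7 × 16 + 4, so there are 16 full weeks plus 4 extra days.
Each full week contributes one Friday: 16 so far.
The 4 extra days are Friday, Saturday, Sunday, Monday — 1 of them qualifies.
Total: 16 + 1 = 17.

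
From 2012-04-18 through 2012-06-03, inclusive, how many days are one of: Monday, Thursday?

13

2012-04-18 is a Wednesday.
From 2012-04-18 to 2012-06-03 is 47 days inclusive.
47 = 7 × 6 + 5, so there are 6 full weeks plus 5 extra days.
Each full week contributes 2 days from the set (Mon, Thu): 6 × 2 = 12.
The 5 extra days are Wed, Thu, Fri, Sat, Sun — 1 of them qualifies.
Total: 12 + 1 = 13.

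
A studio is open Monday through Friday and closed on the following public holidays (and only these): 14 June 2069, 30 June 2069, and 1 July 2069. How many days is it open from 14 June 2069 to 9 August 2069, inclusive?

39 working days

14 June 2069 is a Friday.
The range spans 57 days (inclusive of both endpoints).
57 = 7 × 8 + 1, so there are 8 full weeks plus 1 extra day.
Each full week contributes 5 weekdays (Mon–Fri): 8 × 5 = 40.
The 1 extra day is Friday — 1 of them qualifies.
Total: 40 + 1 = 41.
Holidays: 14 June 2069 (Fri); 30 June 2069 (Sun); 1 July 2069 (Mon).
2 of the 3 holidays fall on weekdays; the rest are weekends and were already excluded.
Business days: 41 − 2 = 39.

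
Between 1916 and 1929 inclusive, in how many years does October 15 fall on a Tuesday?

2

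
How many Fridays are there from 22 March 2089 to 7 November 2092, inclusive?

22 March 2089 is a Tuesday.
The range spans 1327 days (inclusive of both endpoints).
1327 = 7 × 189 + 4, so there are 189 full weeks plus 4 extra days.
Each full week contributes one Friday: 189 so far.
The 4 extra days are Tue, Wed, Thu, Fri — 1 of them qualifies.
Total: 189 + 1 = 190.

190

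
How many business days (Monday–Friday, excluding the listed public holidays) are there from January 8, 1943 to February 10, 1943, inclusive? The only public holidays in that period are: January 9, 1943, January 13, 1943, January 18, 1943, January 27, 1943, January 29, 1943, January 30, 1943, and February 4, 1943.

19 business days

January 8, 1943 is a Friday.
That's 34 days from start to end, counting both.
34 = 7 × 4 + 6, so there are 4 full weeks plus 6 extra days.
Each full week contributes 5 weekdays (Mon–Fri): 4 × 5 = 20.
The 6 extra days are Fri, Sat, Sun, Mon, Tue, Wed — 4 of them qualify.
Total: 20 + 4 = 24.
Holidays: January 9, 1943 (Sat); January 13, 1943 (Wed); January 18, 1943 (Mon); January 27, 1943 (Wed); January 29, 1943 (Fri); January 30, 1943 (Sat); February 4, 1943 (Thu).
5 of the 7 holidays fall on weekdays; the rest are weekends and were already excluded.
Business days: 24 − 5 = 19.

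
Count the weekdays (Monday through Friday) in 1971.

1 January 1971 is a Friday.
From 1 January 1971 to 31 December 1971 is 365 days inclusive.
365 = 7 × 52 + 1, so there are 52 full weeks plus 1 extra day.
Each full week contributes 5 weekdays (Mon–Fri): 52 × 5 = 260.
The 1 extra day is Fri — 1 of them qualifies.
Total: 260 + 1 = 261.

261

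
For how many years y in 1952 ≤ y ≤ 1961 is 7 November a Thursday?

Day of week of November 7 in each year:
1952: Fri, 1953: Sat, 1954: Sun, 1955: Mon, 1956: Wed, 1957: Thu ✓, 1958: Fri, 1959: Sat, 1960: Mon, 1961: Tue
Thursdays: 1957.

1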